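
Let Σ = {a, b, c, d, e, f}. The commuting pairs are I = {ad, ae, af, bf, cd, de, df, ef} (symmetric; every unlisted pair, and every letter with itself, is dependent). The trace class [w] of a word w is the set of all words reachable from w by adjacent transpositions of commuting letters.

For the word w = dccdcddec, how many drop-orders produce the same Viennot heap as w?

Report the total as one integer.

piece 0:d — minimal
piece 1:c — minimal
piece 2:c rests on {1:c}
piece 3:d rests on {0:d}
piece 4:c rests on {2:c}
piece 5:d rests on {3:d}
piece 6:d rests on {5:d}
piece 7:e rests on {4:c}
piece 8:c rests on {7:e}
minimal pieces: {0:d, 1:c}
ways to finish when only these pieces remain (= sum over removing one remaining piece with nothing left below it):
  1 left: {6}→1  {8}→1
  2 left: {5,6}→1  {6,8}→2  {7,8}→1
  3 left: {3,5,6}→1  {4,7,8}→1  {5,6,8}→3  {6,7,8}→3
  4 left: {0,3,5,6}→1  {2,4,7,8}→1  {3,5,6,8}→4  {4,6,7,8}→4  {5,6,7,8}→6
  5 left: {0,3,5,6,8}→5  {1,2,4,7,8}→1  {2,4,6,7,8}→5  {3,5,6,7,8}→10  {4,5,6,7,8}→10
  6 left: {0,3,5,6,7,8}→15  {1,2,4,6,7,8}→6  {2,4,5,6,7,8}→15  {3,4,5,6,7,8}→20
  7 left: {0,3,4,5,6,7,8}→35  {1,2,4,5,6,7,8}→21  {2,3,4,5,6,7,8}→35
  placing 0:d first → 56 extensions
  placing 1:c first → 70 extensions
total linear extensions = 126

126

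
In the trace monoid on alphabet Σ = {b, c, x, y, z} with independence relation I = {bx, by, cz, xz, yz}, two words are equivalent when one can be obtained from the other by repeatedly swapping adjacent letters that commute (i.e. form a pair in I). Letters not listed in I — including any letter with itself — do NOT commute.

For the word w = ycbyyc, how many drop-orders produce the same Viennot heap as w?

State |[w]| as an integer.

3

0(y) covers ∅
1(c) covers 0:y
2(b) covers 1:c
3(y) covers 1:c
4(y) covers 3:y
5(c) covers 2:b, 4:y
floor of heap: 0:y
completions by unplaced set U, small U first (add the entries for U minus each lowest piece of U):
  |U|=1: {5}:1
  |U|=2: {2,5}:1  {4,5}:1
  |U|=3: {2,4,5}:2  {3,4,5}:1
  |U|=4: {2,3,4,5}:3
  start at 0(y): 3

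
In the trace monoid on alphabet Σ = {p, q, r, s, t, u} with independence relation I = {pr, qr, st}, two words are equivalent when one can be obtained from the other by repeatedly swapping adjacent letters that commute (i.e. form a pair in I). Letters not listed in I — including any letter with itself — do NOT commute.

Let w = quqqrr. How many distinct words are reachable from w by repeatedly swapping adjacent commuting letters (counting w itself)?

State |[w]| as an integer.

6

#0=q has no predecessor
#1=u depends on [0:q]
#2=q depends on [1:u]
#3=q depends on [2:q]
#4=r depends on [1:u]
#5=r depends on [4:r]
sources: [0:q]
N(rest) = Σ N(rest − s) over sources s of rest; N(one piece) = 1:
  size 1 → [3]=1  [5]=1
  size 2 → [2,3]=1  [3,5]=2  [4,5]=1
  size 3 → [2,3,5]=3  [3,4,5]=3
  size 4 → [2,3,4,5]=6
  first=0(q) contributes 6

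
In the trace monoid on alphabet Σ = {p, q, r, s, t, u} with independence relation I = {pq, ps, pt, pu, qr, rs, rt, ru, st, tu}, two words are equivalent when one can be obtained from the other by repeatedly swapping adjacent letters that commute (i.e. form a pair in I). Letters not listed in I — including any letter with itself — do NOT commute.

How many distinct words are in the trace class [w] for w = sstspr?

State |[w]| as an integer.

drop 0:s onto floor
drop 1:s onto {0:s}
drop 2:t onto floor
drop 3:s onto {1:s}
drop 4:p onto floor
drop 5:r onto {4:p}
ground layer = {0:s, 2:t, 4:p}
drop-orders for the pieces not yet dropped (sum over which currently-grounded one goes next):
  1 to go: {2} 1  {3} 1  {5} 1
  2 to go: {1,3} 1  {2,3} 2  {2,5} 2  {3,5} 2  {4,5} 1
  3 to go: {0,1,3} 1  {1,2,3} 3  {1,3,5} 3  {2,3,5} 6  {2,4,5} 3  {3,4,5} 3
  4 to go: {0,1,2,3} 4  {0,1,3,5} 4  {1,2,3,5} 12  {1,3,4,5} 6  {2,3,4,5} 12
  if 0:s drops first: 30 orders
  if 2:t drops first: 10 orders
  if 4:p drops first: 20 orders
heap linearizations: 60

60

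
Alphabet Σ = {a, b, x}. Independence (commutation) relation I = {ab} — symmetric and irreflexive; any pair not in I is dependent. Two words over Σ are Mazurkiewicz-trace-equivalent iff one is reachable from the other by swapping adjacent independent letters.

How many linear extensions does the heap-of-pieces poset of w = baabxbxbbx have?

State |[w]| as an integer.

#0=b has no predecessor
#1=a has no predecessor
#2=a depends on [1:a]
#3=b depends on [0:b]
#4=x depends on [2:a, 3:b]
#5=b depends on [4:x]
#6=x depends on [5:b]
#7=b depends on [6:x]
#8=b depends on [7:b]
#9=x depends on [8:b]
sources: [0:b, 1:a]
N(rest) = Σ N(rest − s) over sources s of rest; N(one piece) = 1:
  size 1 → [9]=1
  size 2 → [8,9]=1
  size 3 → [7,8,9]=1
  size 4 → [6,7,8,9]=1
  size 5 → [5,6,7,8,9]=1
  size 6 → [4,5,6,7,8,9]=1
  size 7 → [2,4,5,6,7,8,9]=1  [3,4,5,6,7,8,9]=1
  size 8 → [0,3,4,5,6,7,8,9]=1  [1,2,4,5,6,7,8,9]=1  [2,3,4,5,6,7,8,9]=2
  first=0(b) contributes 3
  first=1(a) contributes 3
|[w]| = 6

6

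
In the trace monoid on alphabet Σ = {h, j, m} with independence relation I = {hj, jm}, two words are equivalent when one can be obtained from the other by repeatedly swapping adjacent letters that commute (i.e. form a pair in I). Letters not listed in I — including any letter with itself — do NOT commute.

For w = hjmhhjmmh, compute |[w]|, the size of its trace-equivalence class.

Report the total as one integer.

#0=h has no predecessor
#1=j has no predecessor
#2=m depends on [0:h]
#3=h depends on [2:m]
#4=h depends on [3:h]
#5=j depends on [1:j]
#6=m depends on [4:h]
#7=m depends on [6:m]
#8=h depends on [7:m]
sources: [0:h, 1:j]
N(rest) = Σ N(rest − s) over sources s of rest; N(one piece) = 1:
  size 1 → [5]=1  [8]=1
  size 2 → [1,5]=1  [5,8]=2  [7,8]=1
  size 3 → [1,5,8]=3  [5,7,8]=3  [6,7,8]=1
  size 4 → [1,5,7,8]=6  [4,6,7,8]=1  [5,6,7,8]=4
  size 5 → [1,5,6,7,8]=10  [3,4,6,7,8]=1  [4,5,6,7,8]=5
  size 6 → [1,4,5,6,7,8]=15  [2,3,4,6,7,8]=1  [3,4,5,6,7,8]=6
  size 7 → [0,2,3,4,6,7,8]=1  [1,3,4,5,6,7,8]=21  [2,3,4,5,6,7,8]=7
  first=0(h) contributes 28
  first=1(j) contributes 8
|[w]| = 36

36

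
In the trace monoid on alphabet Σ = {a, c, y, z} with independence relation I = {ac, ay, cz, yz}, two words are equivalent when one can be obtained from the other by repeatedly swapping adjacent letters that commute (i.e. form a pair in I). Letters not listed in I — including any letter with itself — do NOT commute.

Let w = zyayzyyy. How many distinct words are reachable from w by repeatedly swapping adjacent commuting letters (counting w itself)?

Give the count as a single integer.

56

drop 0:z onto floor
drop 1:y onto floor
drop 2:a onto {0:z}
drop 3:y onto {1:y}
drop 4:z onto {2:a}
drop 5:y onto {3:y}
drop 6:y onto {5:y}
drop 7:y onto {6:y}
ground layer = {0:z, 1:y}
drop-orders for the pieces not yet dropped (sum over which currently-grounded one goes next):
  1 to go: {4} 1  {7} 1
  2 to go: {2,4} 1  {4,7} 2  {6,7} 1
  3 to go: {0,2,4} 1  {2,4,7} 3  {4,6,7} 3  {5,6,7} 1
  4 to go: {0,2,4,7} 4  {2,4,6,7} 6  {3,5,6,7} 1  {4,5,6,7} 4
  5 to go: {0,2,4,6,7} 10  {1,3,5,6,7} 1  {2,4,5,6,7} 10  {3,4,5,6,7} 5
  6 to go: {0,2,4,5,6,7} 20  {1,3,4,5,6,7} 6  {2,3,4,5,6,7} 15
  if 0:z drops first: 21 orders
  if 1:y drops first: 35 orders
heap linearizations: 56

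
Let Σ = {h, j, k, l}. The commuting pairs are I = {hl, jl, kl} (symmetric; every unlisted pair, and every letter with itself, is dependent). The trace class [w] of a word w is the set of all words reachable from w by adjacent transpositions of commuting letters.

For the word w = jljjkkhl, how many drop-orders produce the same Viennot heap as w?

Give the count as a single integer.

#0=j has no predecessor
#1=l has no predecessor
#2=j depends on [0:j]
#3=j depends on [2:j]
#4=k depends on [3:j]
#5=k depends on [4:k]
#6=h depends on [5:k]
#7=l depends on [1:l]
sources: [0:j, 1:l]
N(rest) = Σ N(rest − s) over sources s of rest; N(one piece) = 1:
  size 1 → [6]=1  [7]=1
  size 2 → [1,7]=1  [5,6]=1  [6,7]=2
  size 3 → [1,6,7]=3  [4,5,6]=1  [5,6,7]=3
  size 4 → [1,5,6,7]=6  [3,4,5,6]=1  [4,5,6,7]=4
  size 5 → [1,4,5,6,7]=10  [2,3,4,5,6]=1  [3,4,5,6,7]=5
  size 6 → [0,2,3,4,5,6]=1  [1,3,4,5,6,7]=15  [2,3,4,5,6,7]=6
  first=0(j) contributes 21
  first=1(l) contributes 7
|[w]| = 28

28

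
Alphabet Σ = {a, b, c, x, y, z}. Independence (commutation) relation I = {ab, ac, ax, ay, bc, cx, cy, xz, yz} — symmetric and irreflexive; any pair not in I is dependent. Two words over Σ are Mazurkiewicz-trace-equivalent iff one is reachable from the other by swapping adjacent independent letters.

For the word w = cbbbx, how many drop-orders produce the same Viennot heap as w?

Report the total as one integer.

5

#0=c has no predecessor
#1=b has no predecessor
#2=b depends on [1:b]
#3=b depends on [2:b]
#4=x depends on [3:b]
sources: [0:c, 1:b]
N(rest) = Σ N(rest − s) over sources s of rest; N(one piece) = 1:
  size 1 → [0]=1  [4]=1
  size 2 → [0,4]=2  [3,4]=1
  size 3 → [0,3,4]=3  [2,3,4]=1
  first=0(c) contributes 1
  first=1(b) contributes 4
|[w]| = 5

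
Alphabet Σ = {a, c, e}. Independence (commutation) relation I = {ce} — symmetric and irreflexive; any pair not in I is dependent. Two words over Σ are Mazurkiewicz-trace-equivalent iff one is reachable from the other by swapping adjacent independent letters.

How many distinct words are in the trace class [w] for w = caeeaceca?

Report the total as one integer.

3

piece 0:c — minimal
piece 1:a rests on {0:c}
piece 2:e rests on {1:a}
piece 3:e rests on {2:e}
piece 4:a rests on {3:e}
piece 5:c rests on {4:a}
piece 6:e rests on {4:a}
piece 7:c rests on {5:c}
piece 8:a rests on {6:e, 7:c}
minimal pieces: {0:c}
ways to finish when only these pieces remain (= sum over removing one remaining piece with nothing left below it):
  1 left: {8}→1
  2 left: {6,8}→1  {7,8}→1
  3 left: {5,7,8}→1  {6,7,8}→2
  4 left: {5,6,7,8}→3
  5 left: {4,5,6,7,8}→3
  6 left: {3,4,5,6,7,8}→3
  7 left: {2,3,4,5,6,7,8}→3
  placing 0:c first → 3 extensions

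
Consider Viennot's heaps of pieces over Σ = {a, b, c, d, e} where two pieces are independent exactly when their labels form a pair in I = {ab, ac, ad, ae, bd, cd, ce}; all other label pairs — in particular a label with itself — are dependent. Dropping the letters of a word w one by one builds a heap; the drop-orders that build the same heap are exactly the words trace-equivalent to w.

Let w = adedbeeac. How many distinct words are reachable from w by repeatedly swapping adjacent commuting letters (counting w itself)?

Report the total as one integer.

#0=a has no predecessor
#1=d has no predecessor
#2=e depends on [1:d]
#3=d depends on [2:e]
#4=b depends on [2:e]
#5=e depends on [3:d, 4:b]
#6=e depends on [5:e]
#7=a depends on [0:a]
#8=c depends on [4:b]
sources: [0:a, 1:d]
N(rest) = Σ N(rest − s) over sources s of rest; N(one piece) = 1:
  size 1 → [6]=1  [7]=1  [8]=1
  size 2 → [0,7]=1  [5,6]=1  [6,7]=2  [6,8]=2  [7,8]=2
  size 3 → [0,6,7]=3  [0,7,8]=3  [3,5,6]=1  [5,6,7]=3  [5,6,8]=3  [6,7,8]=6
  size 4 → [0,5,6,7]=6  [0,6,7,8]=12  [3,5,6,7]=4  [3,5,6,8]=4  [4,5,6,8]=3  [5,6,7,8]=12
  size 5 → [0,3,5,6,7]=10  [0,5,6,7,8]=30  [3,4,5,6,8]=7  [3,5,6,7,8]=20  [4,5,6,7,8]=15
  size 6 → [0,3,5,6,7,8]=60  [0,4,5,6,7,8]=45  [2,3,4,5,6,8]=7  [3,4,5,6,7,8]=42
  size 7 → [0,3,4,5,6,7,8]=147  [1,2,3,4,5,6,8]=7  [2,3,4,5,6,7,8]=49
  first=0(a) contributes 56
  first=1(d) contributes 196
|[w]| = 252

252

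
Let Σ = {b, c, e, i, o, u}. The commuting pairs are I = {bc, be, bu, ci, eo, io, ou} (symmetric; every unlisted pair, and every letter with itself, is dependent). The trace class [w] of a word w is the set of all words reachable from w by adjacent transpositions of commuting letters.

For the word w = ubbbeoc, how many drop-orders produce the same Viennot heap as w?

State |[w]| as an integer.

drop 0:u onto floor
drop 1:b onto floor
drop 2:b onto {1:b}
drop 3:b onto {2:b}
drop 4:e onto {0:u}
drop 5:o onto {3:b}
drop 6:c onto {4:e, 5:o}
ground layer = {0:u, 1:b}
drop-orders for the pieces not yet dropped (sum over which currently-grounded one goes next):
  1 to go: {6} 1
  2 to go: {4,6} 1  {5,6} 1
  3 to go: {0,4,6} 1  {3,5,6} 1  {4,5,6} 2
  4 to go: {0,4,5,6} 3  {2,3,5,6} 1  {3,4,5,6} 3
  5 to go: {0,3,4,5,6} 6  {1,2,3,5,6} 1  {2,3,4,5,6} 4
  if 0:u drops first: 5 orders
  if 1:b drops first: 10 orders
heap linearizations: 15

15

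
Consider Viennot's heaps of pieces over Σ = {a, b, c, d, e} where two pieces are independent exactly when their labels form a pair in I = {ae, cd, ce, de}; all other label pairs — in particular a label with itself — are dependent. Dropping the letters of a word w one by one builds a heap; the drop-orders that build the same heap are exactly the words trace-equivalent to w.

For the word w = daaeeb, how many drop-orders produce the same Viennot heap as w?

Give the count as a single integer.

10

piece 0:d — minimal
piece 1:a rests on {0:d}
piece 2:a rests on {1:a}
piece 3:e — minimal
piece 4:e rests on {3:e}
piece 5:b rests on {2:a, 4:e}
minimal pieces: {0:d, 3:e}
ways to finish when only these pieces remain (= sum over removing one remaining piece with nothing left below it):
  1 left: {5}→1
  2 left: {2,5}→1  {4,5}→1
  3 left: {1,2,5}→1  {2,4,5}→2  {3,4,5}→1
  4 left: {0,1,2,5}→1  {1,2,4,5}→3  {2,3,4,5}→3
  placing 0:d first → 6 extensions
  placing 3:e first → 4 extensions
total linear extensions = 10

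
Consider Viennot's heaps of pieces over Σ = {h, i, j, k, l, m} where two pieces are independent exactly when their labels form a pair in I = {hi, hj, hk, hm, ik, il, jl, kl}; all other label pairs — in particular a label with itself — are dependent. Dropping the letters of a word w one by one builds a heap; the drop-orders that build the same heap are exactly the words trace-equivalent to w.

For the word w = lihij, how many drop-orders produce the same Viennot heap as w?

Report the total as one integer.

#0=l has no predecessor
#1=i has no predecessor
#2=h depends on [0:l]
#3=i depends on [1:i]
#4=j depends on [3:i]
sources: [0:l, 1:i]
N(rest) = Σ N(rest − s) over sources s of rest; N(one piece) = 1:
  size 1 → [2]=1  [4]=1
  size 2 → [0,2]=1  [2,4]=2  [3,4]=1
  size 3 → [0,2,4]=3  [1,3,4]=1  [2,3,4]=3
  first=0(l) contributes 4
  first=1(i) contributes 6
|[w]| = 10

10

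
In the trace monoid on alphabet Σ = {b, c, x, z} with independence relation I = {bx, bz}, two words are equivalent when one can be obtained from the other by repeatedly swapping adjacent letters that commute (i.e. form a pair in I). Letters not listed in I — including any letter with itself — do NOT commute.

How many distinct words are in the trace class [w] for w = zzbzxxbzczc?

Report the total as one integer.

0(z) covers ∅
1(z) covers 0:z
2(b) covers ∅
3(z) covers 1:z
4(x) covers 3:z
5(x) covers 4:x
6(b) covers 2:b
7(z) covers 5:x
8(c) covers 6:b, 7:z
9(z) covers 8:c
10(c) covers 9:z
floor of heap: 0:z, 2:b
completions by unplaced set U, small U first (add the entries for U minus each lowest piece of U):
  |U|=1: {10}:1
  |U|=2: {9,10}:1
  |U|=3: {8,9,10}:1
  |U|=4: {6,8,9,10}:1  {7,8,9,10}:1
  |U|=5: {2,6,8,9,10}:1  {5,7,8,9,10}:1  {6,7,8,9,10}:2
  |U|=6: {2,6,7,8,9,10}:3  {4,5,7,8,9,10}:1  {5,6,7,8,9,10}:3
  |U|=7: {2,5,6,7,8,9,10}:6  {3,4,5,7,8,9,10}:1  {4,5,6,7,8,9,10}:4
  |U|=8: {1,3,4,5,7,8,9,10}:1  {2,4,5,6,7,8,9,10}:10  {3,4,5,6,7,8,9,10}:5
  |U|=9: {0,1,3,4,5,7,8,9,10}:1  {1,3,4,5,6,7,8,9,10}:6  {2,3,4,5,6,7,8,9,10}:15
  start at 0(z): 21
  start at 2(b): 7
sum over floor = 28

28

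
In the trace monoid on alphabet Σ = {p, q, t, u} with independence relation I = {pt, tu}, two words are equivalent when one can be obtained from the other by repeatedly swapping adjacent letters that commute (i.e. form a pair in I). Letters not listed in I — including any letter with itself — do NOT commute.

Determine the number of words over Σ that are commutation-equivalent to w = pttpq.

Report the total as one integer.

0(p) covers ∅
1(t) covers ∅
2(t) covers 1:t
3(p) covers 0:p
4(q) covers 2:t, 3:p
floor of heap: 0:p, 1:t
completions by unplaced set U, small U first (add the entries for U minus each lowest piece of U):
  |U|=1: {4}:1
  |U|=2: {2,4}:1  {3,4}:1
  |U|=3: {0,3,4}:1  {1,2,4}:1  {2,3,4}:2
  start at 0(p): 3
  start at 1(t): 3
sum over floor = 6

6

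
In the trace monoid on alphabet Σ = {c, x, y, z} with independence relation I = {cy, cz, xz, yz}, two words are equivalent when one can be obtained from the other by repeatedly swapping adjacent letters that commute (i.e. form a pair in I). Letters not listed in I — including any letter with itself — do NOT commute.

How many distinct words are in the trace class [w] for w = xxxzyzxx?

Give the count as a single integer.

28

0(x) covers ∅
1(x) covers 0:x
2(x) covers 1:x
3(z) covers ∅
4(y) covers 2:x
5(z) covers 3:z
6(x) covers 4:y
7(x) covers 6:x
floor of heap: 0:x, 3:z
completions by unplaced set U, small U first (add the entries for U minus each lowest piece of U):
  |U|=1: {5}:1  {7}:1
  |U|=2: {3,5}:1  {5,7}:2  {6,7}:1
  |U|=3: {3,5,7}:3  {4,6,7}:1  {5,6,7}:3
  |U|=4: {2,4,6,7}:1  {3,5,6,7}:6  {4,5,6,7}:4
  |U|=5: {1,2,4,6,7}:1  {2,4,5,6,7}:5  {3,4,5,6,7}:10
  |U|=6: {0,1,2,4,6,7}:1  {1,2,4,5,6,7}:6  {2,3,4,5,6,7}:15
  start at 0(x): 21
  start at 3(z): 7
sum over floor = 28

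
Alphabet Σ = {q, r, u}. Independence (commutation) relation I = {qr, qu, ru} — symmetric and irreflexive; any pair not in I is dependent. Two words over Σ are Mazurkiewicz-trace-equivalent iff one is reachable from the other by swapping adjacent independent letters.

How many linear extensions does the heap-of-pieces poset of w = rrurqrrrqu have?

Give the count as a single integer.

1260

0(r) covers ∅
1(r) covers 0:r
2(u) covers ∅
3(r) covers 1:r
4(q) covers ∅
5(r) covers 3:r
6(r) covers 5:r
7(r) covers 6:r
8(q) covers 4:q
9(u) covers 2:u
floor of heap: 0:r, 2:u, 4:q
completions by unplaced set U, small U first (add the entries for U minus each lowest piece of U):
  |U|=1: {7}:1  {8}:1  {9}:1
  |U|=2: {2,9}:1  {4,8}:1  {6,7}:1  {7,8}:2  {7,9}:2  {8,9}:2
  |U|=3: {2,7,9}:3  {2,8,9}:3  {4,7,8}:3  {4,8,9}:3  {5,6,7}:1  {6,7,8}:3  {6,7,9}:3  {7,8,9}:6
  |U|=4: {2,4,8,9}:6  {2,6,7,9}:6  {2,7,8,9}:12  {3,5,6,7}:1  {4,6,7,8}:6  {4,7,8,9}:12  {5,6,7,8}:4  {5,6,7,9}:4  {6,7,8,9}:12
  |U|=5: {1,3,5,6,7}:1  {2,4,7,8,9}:30  {2,5,6,7,9}:10  {2,6,7,8,9}:30  {3,5,6,7,8}:5  {3,5,6,7,9}:5  {4,5,6,7,8}:10  {4,6,7,8,9}:30  {5,6,7,8,9}:20
  |U|=6: {0,1,3,5,6,7}:1  {1,3,5,6,7,8}:6  {1,3,5,6,7,9}:6  {2,3,5,6,7,9}:15  {2,4,6,7,8,9}:90  {2,5,6,7,8,9}:60  {3,4,5,6,7,8}:15  {3,5,6,7,8,9}:30  {4,5,6,7,8,9}:60
  |U|=7: {0,1,3,5,6,7,8}:7  {0,1,3,5,6,7,9}:7  {1,2,3,5,6,7,9}:21  {1,3,4,5,6,7,8}:21  {1,3,5,6,7,8,9}:42  {2,3,5,6,7,8,9}:105  {2,4,5,6,7,8,9}:210  {3,4,5,6,7,8,9}:105
  |U|=8: {0,1,2,3,5,6,7,9}:28  {0,1,3,4,5,6,7,8}:28  {0,1,3,5,6,7,8,9}:56  {1,2,3,5,6,7,8,9}:168  {1,3,4,5,6,7,8,9}:168  {2,3,4,5,6,7,8,9}:420
  start at 0(r): 756
  start at 2(u): 252
  start at 4(q): 252
sum over floor = 1260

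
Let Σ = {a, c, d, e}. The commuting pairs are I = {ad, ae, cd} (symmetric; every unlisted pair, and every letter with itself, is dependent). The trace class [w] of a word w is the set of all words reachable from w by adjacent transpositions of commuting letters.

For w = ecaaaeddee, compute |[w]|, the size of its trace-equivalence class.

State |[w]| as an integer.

56

0(e) covers ∅
1(c) covers 0:e
2(a) covers 1:c
3(a) covers 2:a
4(a) covers 3:a
5(e) covers 1:c
6(d) covers 5:e
7(d) covers 6:d
8(e) covers 7:d
9(e) covers 8:e
floor of heap: 0:e
completions by unplaced set U, small U first (add the entries for U minus each lowest piece of U):
  |U|=1: {4}:1  {9}:1
  |U|=2: {3,4}:1  {4,9}:2  {8,9}:1
  |U|=3: {2,3,4}:1  {3,4,9}:3  {4,8,9}:3  {7,8,9}:1
  |U|=4: {2,3,4,9}:4  {3,4,8,9}:6  {4,7,8,9}:4  {6,7,8,9}:1
  |U|=5: {2,3,4,8,9}:10  {3,4,7,8,9}:10  {4,6,7,8,9}:5  {5,6,7,8,9}:1
  |U|=6: {2,3,4,7,8,9}:20  {3,4,6,7,8,9}:15  {4,5,6,7,8,9}:6
  |U|=7: {2,3,4,6,7,8,9}:35  {3,4,5,6,7,8,9}:21
  |U|=8: {2,3,4,5,6,7,8,9}:56
  start at 0(e): 56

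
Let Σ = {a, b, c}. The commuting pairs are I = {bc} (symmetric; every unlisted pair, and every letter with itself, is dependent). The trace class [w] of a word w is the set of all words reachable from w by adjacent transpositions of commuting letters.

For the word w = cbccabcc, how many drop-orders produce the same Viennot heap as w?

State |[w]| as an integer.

12

piece 0:c — minimal
piece 1:b — minimal
piece 2:c rests on {0:c}
piece 3:c rests on {2:c}
piece 4:a rests on {1:b, 3:c}
piece 5:b rests on {4:a}
piece 6:c rests on {4:a}
piece 7:c rests on {6:c}
minimal pieces: {0:c, 1:b}
ways to finish when only these pieces remain (= sum over removing one remaining piece with nothing left below it):
  1 left: {5}→1  {7}→1
  2 left: {5,7}→2  {6,7}→1
  3 left: {5,6,7}→3
  4 left: {4,5,6,7}→3
  5 left: {1,4,5,6,7}→3  {3,4,5,6,7}→3
  6 left: {1,3,4,5,6,7}→6  {2,3,4,5,6,7}→3
  placing 0:c first → 9 extensions
  placing 1:b first → 3 extensions
total linear extensions = 12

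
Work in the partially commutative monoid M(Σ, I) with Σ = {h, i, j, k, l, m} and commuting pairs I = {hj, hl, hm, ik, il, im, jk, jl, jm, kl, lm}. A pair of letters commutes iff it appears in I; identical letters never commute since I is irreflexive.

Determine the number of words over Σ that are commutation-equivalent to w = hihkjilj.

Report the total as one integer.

0(h) covers ∅
1(i) covers 0:h
2(h) covers 1:i
3(k) covers 2:h
4(j) covers 1:i
5(i) covers 2:h, 4:j
6(l) covers ∅
7(j) covers 5:i
floor of heap: 0:h, 6:l
completions by unplaced set U, small U first (add the entries for U minus each lowest piece of U):
  |U|=1: {3}:1  {6}:1  {7}:1
  |U|=2: {3,6}:2  {3,7}:2  {5,7}:1  {6,7}:2
  |U|=3: {3,5,7}:3  {3,6,7}:6  {4,5,7}:1  {5,6,7}:3
  |U|=4: {2,3,5,7}:3  {3,4,5,7}:4  {3,5,6,7}:12  {4,5,6,7}:4
  |U|=5: {2,3,4,5,7}:7  {2,3,5,6,7}:15  {3,4,5,6,7}:20
  |U|=6: {1,2,3,4,5,7}:7  {2,3,4,5,6,7}:42
  start at 0(h): 49
  start at 6(l): 7
sum over floor = 56

56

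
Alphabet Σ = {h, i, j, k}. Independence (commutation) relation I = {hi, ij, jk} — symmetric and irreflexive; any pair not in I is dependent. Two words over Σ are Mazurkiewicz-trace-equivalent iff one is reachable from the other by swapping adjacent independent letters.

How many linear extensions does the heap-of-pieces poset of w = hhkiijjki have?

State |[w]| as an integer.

21

#0=h has no predecessor
#1=h depends on [0:h]
#2=k depends on [1:h]
#3=i depends on [2:k]
#4=i depends on [3:i]
#5=j depends on [1:h]
#6=j depends on [5:j]
#7=k depends on [4:i]
#8=i depends on [7:k]
sources: [0:h]
N(rest) = Σ N(rest − s) over sources s of rest; N(one piece) = 1:
  size 1 → [6]=1  [8]=1
  size 2 → [5,6]=1  [6,8]=2  [7,8]=1
  size 3 → [4,7,8]=1  [5,6,8]=3  [6,7,8]=3
  size 4 → [3,4,7,8]=1  [4,6,7,8]=4  [5,6,7,8]=6
  size 5 → [2,3,4,7,8]=1  [3,4,6,7,8]=5  [4,5,6,7,8]=10
  size 6 → [2,3,4,6,7,8]=6  [3,4,5,6,7,8]=15
  size 7 → [2,3,4,5,6,7,8]=21
  first=0(h) contributes 21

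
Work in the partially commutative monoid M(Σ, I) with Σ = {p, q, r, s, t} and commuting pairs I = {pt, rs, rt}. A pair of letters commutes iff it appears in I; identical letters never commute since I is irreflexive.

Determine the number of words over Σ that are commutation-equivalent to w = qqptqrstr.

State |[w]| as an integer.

0(q) covers ∅
1(q) covers 0:q
2(p) covers 1:q
3(t) covers 1:q
4(q) covers 2:p, 3:t
5(r) covers 4:q
6(s) covers 4:q
7(t) covers 6:s
8(r) covers 5:r
floor of heap: 0:q
completions by unplaced set U, small U first (add the entries for U minus each lowest piece of U):
  |U|=1: {7}:1  {8}:1
  |U|=2: {5,8}:1  {6,7}:1  {7,8}:2
  |U|=3: {5,7,8}:3  {6,7,8}:3
  |U|=4: {5,6,7,8}:6
  |U|=5: {4,5,6,7,8}:6
  |U|=6: {2,4,5,6,7,8}:6  {3,4,5,6,7,8}:6
  |U|=7: {2,3,4,5,6,7,8}:12
  start at 0(q): 12

12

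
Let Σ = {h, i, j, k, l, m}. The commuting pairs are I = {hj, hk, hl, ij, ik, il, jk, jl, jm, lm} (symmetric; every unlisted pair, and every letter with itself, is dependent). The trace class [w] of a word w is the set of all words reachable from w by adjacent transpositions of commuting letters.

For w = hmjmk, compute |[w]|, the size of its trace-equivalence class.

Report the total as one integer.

drop 0:h onto floor
drop 1:m onto {0:h}
drop 2:j onto floor
drop 3:m onto {1:m}
drop 4:k onto {3:m}
ground layer = {0:h, 2:j}
drop-orders for the pieces not yet dropped (sum over which currently-grounded one goes next):
  1 to go: {2} 1  {4} 1
  2 to go: {2,4} 2  {3,4} 1
  3 to go: {1,3,4} 1  {2,3,4} 3
  if 0:h drops first: 4 orders
  if 2:j drops first: 1 orders
heap linearizations: 5

5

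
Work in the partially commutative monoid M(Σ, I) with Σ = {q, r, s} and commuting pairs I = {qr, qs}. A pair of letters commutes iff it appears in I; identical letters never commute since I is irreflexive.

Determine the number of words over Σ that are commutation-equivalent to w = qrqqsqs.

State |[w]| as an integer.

#0=q has no predecessor
#1=r has no predecessor
#2=q depends on [0:q]
#3=q depends on [2:q]
#4=s depends on [1:r]
#5=q depends on [3:q]
#6=s depends on [4:s]
sources: [0:q, 1:r]
N(rest) = Σ N(rest − s) over sources s of rest; N(one piece) = 1:
  size 1 → [5]=1  [6]=1
  size 2 → [3,5]=1  [4,6]=1  [5,6]=2
  size 3 → [1,4,6]=1  [2,3,5]=1  [3,5,6]=3  [4,5,6]=3
  size 4 → [0,2,3,5]=1  [1,4,5,6]=4  [2,3,5,6]=4  [3,4,5,6]=6
  size 5 → [0,2,3,5,6]=5  [1,3,4,5,6]=10  [2,3,4,5,6]=10
  first=0(q) contributes 20
  first=1(r) contributes 15
|[w]| = 35

35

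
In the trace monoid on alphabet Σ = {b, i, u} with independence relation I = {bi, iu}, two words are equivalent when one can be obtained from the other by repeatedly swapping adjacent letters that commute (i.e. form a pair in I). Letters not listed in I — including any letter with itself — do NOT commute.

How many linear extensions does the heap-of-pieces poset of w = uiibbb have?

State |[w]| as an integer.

piece 0:u — minimal
piece 1:i — minimal
piece 2:i rests on {1:i}
piece 3:b rests on {0:u}
piece 4:b rests on {3:b}
piece 5:b rests on {4:b}
minimal pieces: {0:u, 1:i}
ways to finish when only these pieces remain (= sum over removing one remaining piece with nothing left below it):
  1 left: {2}→1  {5}→1
  2 left: {1,2}→1  {2,5}→2  {4,5}→1
  3 left: {1,2,5}→3  {2,4,5}→3  {3,4,5}→1
  4 left: {0,3,4,5}→1  {1,2,4,5}→6  {2,3,4,5}→4
  placing 0:u first → 10 extensions
  placing 1:i first → 5 extensions
total linear extensions = 15

15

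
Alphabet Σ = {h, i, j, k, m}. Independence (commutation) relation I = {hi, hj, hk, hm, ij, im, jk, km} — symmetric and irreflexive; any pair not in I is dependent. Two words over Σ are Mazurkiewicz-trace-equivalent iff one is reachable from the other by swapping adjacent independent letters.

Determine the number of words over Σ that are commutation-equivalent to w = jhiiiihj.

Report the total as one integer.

0(j) covers ∅
1(h) covers ∅
2(i) covers ∅
3(i) covers 2:i
4(i) covers 3:i
5(i) covers 4:i
6(h) covers 1:h
7(j) covers 0:j
floor of heap: 0:j, 1:h, 2:i
completions by unplaced set U, small U first (add the entries for U minus each lowest piece of U):
  |U|=1: {5}:1  {6}:1  {7}:1
  |U|=2: {0,7}:1  {1,6}:1  {4,5}:1  {5,6}:2  {5,7}:2  {6,7}:2
  |U|=3: {0,5,7}:3  {0,6,7}:3  {1,5,6}:3  {1,6,7}:3  {3,4,5}:1  {4,5,6}:3  {4,5,7}:3  {5,6,7}:6
  |U|=4: {0,1,6,7}:6  {0,4,5,7}:6  {0,5,6,7}:12  {1,4,5,6}:6  {1,5,6,7}:12  {2,3,4,5}:1  {3,4,5,6}:4  {3,4,5,7}:4  {4,5,6,7}:12
  |U|=5: {0,1,5,6,7}:30  {0,3,4,5,7}:10  {0,4,5,6,7}:30  {1,3,4,5,6}:10  {1,4,5,6,7}:30  {2,3,4,5,6}:5  {2,3,4,5,7}:5  {3,4,5,6,7}:20
  |U|=6: {0,1,4,5,6,7}:90  {0,2,3,4,5,7}:15  {0,3,4,5,6,7}:60  {1,2,3,4,5,6}:15  {1,3,4,5,6,7}:60  {2,3,4,5,6,7}:30
  start at 0(j): 105
  start at 1(h): 105
  start at 2(i): 210
sum over floor = 420

420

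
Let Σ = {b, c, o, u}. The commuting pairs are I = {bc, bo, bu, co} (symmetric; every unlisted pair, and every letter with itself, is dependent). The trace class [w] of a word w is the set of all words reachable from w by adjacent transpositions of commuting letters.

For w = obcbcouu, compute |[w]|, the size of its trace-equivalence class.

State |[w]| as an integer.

168

#0=o has no predecessor
#1=b has no predecessor
#2=c has no predecessor
#3=b depends on [1:b]
#4=c depends on [2:c]
#5=o depends on [0:o]
#6=u depends on [4:c, 5:o]
#7=u depends on [6:u]
sources: [0:o, 1:b, 2:c]
N(rest) = Σ N(rest − s) over sources s of rest; N(one piece) = 1:
  size 1 → [3]=1  [7]=1
  size 2 → [1,3]=1  [3,7]=2  [6,7]=1
  size 3 → [1,3,7]=3  [3,6,7]=3  [4,6,7]=1  [5,6,7]=1
  size 4 → [0,5,6,7]=1  [1,3,6,7]=6  [2,4,6,7]=1  [3,4,6,7]=4  [3,5,6,7]=4  [4,5,6,7]=2
  size 5 → [0,3,5,6,7]=5  [0,4,5,6,7]=3  [1,3,4,6,7]=10  [1,3,5,6,7]=10  [2,3,4,6,7]=5  [2,4,5,6,7]=3  [3,4,5,6,7]=10
  size 6 → [0,1,3,5,6,7]=15  [0,2,4,5,6,7]=6  [0,3,4,5,6,7]=18  [1,2,3,4,6,7]=15  [1,3,4,5,6,7]=30  [2,3,4,5,6,7]=18
  first=0(o) contributes 63
  first=1(b) contributes 42
  first=2(c) contributes 63
|[w]| = 168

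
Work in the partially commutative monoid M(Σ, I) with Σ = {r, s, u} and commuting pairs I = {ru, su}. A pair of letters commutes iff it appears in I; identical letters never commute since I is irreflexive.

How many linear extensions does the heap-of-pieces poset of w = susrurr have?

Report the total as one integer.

21

drop 0:s onto floor
drop 1:u onto floor
drop 2:s onto {0:s}
drop 3:r onto {2:s}
drop 4:u onto {1:u}
drop 5:r onto {3:r}
drop 6:r onto {5:r}
ground layer = {0:s, 1:u}
drop-orders for the pieces not yet dropped (sum over which currently-grounded one goes next):
  1 to go: {4} 1  {6} 1
  2 to go: {1,4} 1  {4,6} 2  {5,6} 1
  3 to go: {1,4,6} 3  {3,5,6} 1  {4,5,6} 3
  4 to go: {1,4,5,6} 6  {2,3,5,6} 1  {3,4,5,6} 4
  5 to go: {0,2,3,5,6} 1  {1,3,4,5,6} 10  {2,3,4,5,6} 5
  if 0:s drops first: 15 orders
  if 1:u drops first: 6 orders
heap linearizations: 21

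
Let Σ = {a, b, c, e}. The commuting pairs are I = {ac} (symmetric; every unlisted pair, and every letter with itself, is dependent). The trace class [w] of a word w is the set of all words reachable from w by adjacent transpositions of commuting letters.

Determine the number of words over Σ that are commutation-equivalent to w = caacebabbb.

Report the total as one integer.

0(c) covers ∅
1(a) covers ∅
2(a) covers 1:a
3(c) covers 0:c
4(e) covers 2:a, 3:c
5(b) covers 4:e
6(a) covers 5:b
7(b) covers 6:a
8(b) covers 7:b
9(b) covers 8:b
floor of heap: 0:c, 1:a
completions by unplaced set U, small U first (add the entries for U minus each lowest piece of U):
  |U|=1: {9}:1
  |U|=2: {8,9}:1
  |U|=3: {7,8,9}:1
  |U|=4: {6,7,8,9}:1
  |U|=5: {5,6,7,8,9}:1
  |U|=6: {4,5,6,7,8,9}:1
  |U|=7: {2,4,5,6,7,8,9}:1  {3,4,5,6,7,8,9}:1
  |U|=8: {0,3,4,5,6,7,8,9}:1  {1,2,4,5,6,7,8,9}:1  {2,3,4,5,6,7,8,9}:2
  start at 0(c): 3
  start at 1(a): 3
sum over floor = 6

6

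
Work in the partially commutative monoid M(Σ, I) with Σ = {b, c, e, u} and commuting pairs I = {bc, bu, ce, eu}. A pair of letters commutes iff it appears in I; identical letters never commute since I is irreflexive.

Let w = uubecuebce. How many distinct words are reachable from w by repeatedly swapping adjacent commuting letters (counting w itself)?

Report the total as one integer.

#0=u has no predecessor
#1=u depends on [0:u]
#2=b has no predecessor
#3=e depends on [2:b]
#4=c depends on [1:u]
#5=u depends on [4:c]
#6=e depends on [3:e]
#7=b depends on [6:e]
#8=c depends on [5:u]
#9=e depends on [7:b]
sources: [0:u, 2:b]
N(rest) = Σ N(rest − s) over sources s of rest; N(one piece) = 1:
  size 1 → [8]=1  [9]=1
  size 2 → [5,8]=1  [7,9]=1  [8,9]=2
  size 3 → [4,5,8]=1  [5,8,9]=3  [6,7,9]=1  [7,8,9]=3
  size 4 → [1,4,5,8]=1  [3,6,7,9]=1  [4,5,8,9]=4  [5,7,8,9]=6  [6,7,8,9]=4
  size 5 → [0,1,4,5,8]=1  [1,4,5,8,9]=5  [2,3,6,7,9]=1  [3,6,7,8,9]=5  [4,5,7,8,9]=10  [5,6,7,8,9]=10
  size 6 → [0,1,4,5,8,9]=6  [1,4,5,7,8,9]=15  [2,3,6,7,8,9]=6  [3,5,6,7,8,9]=15  [4,5,6,7,8,9]=20
  size 7 → [0,1,4,5,7,8,9]=21  [1,4,5,6,7,8,9]=35  [2,3,5,6,7,8,9]=21  [3,4,5,6,7,8,9]=35
  size 8 → [0,1,4,5,6,7,8,9]=56  [1,3,4,5,6,7,8,9]=70  [2,3,4,5,6,7,8,9]=56
  first=0(u) contributes 126
  first=2(b) contributes 126
|[w]| = 252

252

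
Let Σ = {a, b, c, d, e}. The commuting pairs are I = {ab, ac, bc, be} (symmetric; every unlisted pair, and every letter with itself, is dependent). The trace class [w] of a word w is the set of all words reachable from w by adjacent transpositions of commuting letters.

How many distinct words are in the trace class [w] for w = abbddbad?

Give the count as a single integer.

6

drop 0:a onto floor
drop 1:b onto floor
drop 2:b onto {1:b}
drop 3:d onto {0:a, 2:b}
drop 4:d onto {3:d}
drop 5:b onto {4:d}
drop 6:a onto {4:d}
drop 7:d onto {5:b, 6:a}
ground layer = {0:a, 1:b}
drop-orders for the pieces not yet dropped (sum over which currently-grounded one goes next):
  1 to go: {7} 1
  2 to go: {5,7} 1  {6,7} 1
  3 to go: {5,6,7} 2
  4 to go: {4,5,6,7} 2
  5 to go: {3,4,5,6,7} 2
  6 to go: {0,3,4,5,6,7} 2  {2,3,4,5,6,7} 2
  if 0:a drops first: 2 orders
  if 1:b drops first: 4 orders
heap linearizations: 6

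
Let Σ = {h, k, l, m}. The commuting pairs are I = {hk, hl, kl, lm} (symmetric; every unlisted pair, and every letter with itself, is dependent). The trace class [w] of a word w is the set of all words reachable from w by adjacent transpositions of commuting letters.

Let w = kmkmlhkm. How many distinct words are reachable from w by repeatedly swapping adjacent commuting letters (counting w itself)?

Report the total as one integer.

16

0(k) covers ∅
1(m) covers 0:k
2(k) covers 1:m
3(m) covers 2:k
4(l) covers ∅
5(h) covers 3:m
6(k) covers 3:m
7(m) covers 5:h, 6:k
floor of heap: 0:k, 4:l
completions by unplaced set U, small U first (add the entries for U minus each lowest piece of U):
  |U|=1: {4}:1  {7}:1
  |U|=2: {4,7}:2  {5,7}:1  {6,7}:1
  |U|=3: {4,5,7}:3  {4,6,7}:3  {5,6,7}:2
  |U|=4: {3,5,6,7}:2  {4,5,6,7}:8
  |U|=5: {2,3,5,6,7}:2  {3,4,5,6,7}:10
  |U|=6: {1,2,3,5,6,7}:2  {2,3,4,5,6,7}:12
  start at 0(k): 14
  start at 4(l): 2
sum over floor = 16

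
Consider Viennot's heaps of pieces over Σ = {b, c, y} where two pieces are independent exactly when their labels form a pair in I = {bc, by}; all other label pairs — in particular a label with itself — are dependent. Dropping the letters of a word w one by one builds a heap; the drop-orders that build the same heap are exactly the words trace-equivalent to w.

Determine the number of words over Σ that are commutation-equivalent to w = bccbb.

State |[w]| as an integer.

10

0(b) covers ∅
1(c) covers ∅
2(c) covers 1:c
3(b) covers 0:b
4(b) covers 3:b
floor of heap: 0:b, 1:c
completions by unplaced set U, small U first (add the entries for U minus each lowest piece of U):
  |U|=1: {2}:1  {4}:1
  |U|=2: {1,2}:1  {2,4}:2  {3,4}:1
  |U|=3: {0,3,4}:1  {1,2,4}:3  {2,3,4}:3
  start at 0(b): 6
  start at 1(c): 4
sum over floor = 10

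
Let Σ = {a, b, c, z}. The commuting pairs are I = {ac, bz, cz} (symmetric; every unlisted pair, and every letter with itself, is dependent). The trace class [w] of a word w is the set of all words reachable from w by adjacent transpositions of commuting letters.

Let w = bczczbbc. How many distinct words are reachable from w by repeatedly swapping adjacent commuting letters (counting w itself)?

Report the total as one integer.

28

0(b) covers ∅
1(c) covers 0:b
2(z) covers ∅
3(c) covers 1:c
4(z) covers 2:z
5(b) covers 3:c
6(b) covers 5:b
7(c) covers 6:b
floor of heap: 0:b, 2:z
completions by unplaced set U, small U first (add the entries for U minus each lowest piece of U):
  |U|=1: {4}:1  {7}:1
  |U|=2: {2,4}:1  {4,7}:2  {6,7}:1
  |U|=3: {2,4,7}:3  {4,6,7}:3  {5,6,7}:1
  |U|=4: {2,4,6,7}:6  {3,5,6,7}:1  {4,5,6,7}:4
  |U|=5: {1,3,5,6,7}:1  {2,4,5,6,7}:10  {3,4,5,6,7}:5
  |U|=6: {0,1,3,5,6,7}:1  {1,3,4,5,6,7}:6  {2,3,4,5,6,7}:15
  start at 0(b): 21
  start at 2(z): 7
sum over floor = 28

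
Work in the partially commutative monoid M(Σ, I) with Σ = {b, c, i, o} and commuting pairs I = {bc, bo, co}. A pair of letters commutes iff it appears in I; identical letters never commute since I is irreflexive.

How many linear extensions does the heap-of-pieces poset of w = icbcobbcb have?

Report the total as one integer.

drop 0:i onto floor
drop 1:c onto {0:i}
drop 2:b onto {0:i}
drop 3:c onto {1:c}
drop 4:o onto {0:i}
drop 5:b onto {2:b}
drop 6:b onto {5:b}
drop 7:c onto {3:c}
drop 8:b onto {6:b}
ground layer = {0:i}
drop-orders for the pieces not yet dropped (sum over which currently-grounded one goes next):
  1 to go: {4} 1  {7} 1  {8} 1
  2 to go: {3,7} 1  {4,7} 2  {4,8} 2  {6,8} 1  {7,8} 2
  3 to go: {1,3,7} 1  {3,4,7} 3  {3,7,8} 3  {4,6,8} 3  {4,7,8} 6  {5,6,8} 1  {6,7,8} 3
  4 to go: {1,3,4,7} 4  {1,3,7,8} 4  {2,5,6,8} 1  {3,4,7,8} 12  {3,6,7,8} 6  {4,5,6,8} 4  {4,6,7,8} 12  {5,6,7,8} 4
  5 to go: {1,3,4,7,8} 20  {1,3,6,7,8} 10  {2,4,5,6,8} 5  {2,5,6,7,8} 5  {3,4,6,7,8} 30  {3,5,6,7,8} 10  {4,5,6,7,8} 20
  6 to go: {1,3,4,6,7,8} 60  {1,3,5,6,7,8} 20  {2,3,5,6,7,8} 15  {2,4,5,6,7,8} 30  {3,4,5,6,7,8} 60
  7 to go: {1,2,3,5,6,7,8} 35  {1,3,4,5,6,7,8} 140  {2,3,4,5,6,7,8} 105
  if 0:i drops first: 280 orders

280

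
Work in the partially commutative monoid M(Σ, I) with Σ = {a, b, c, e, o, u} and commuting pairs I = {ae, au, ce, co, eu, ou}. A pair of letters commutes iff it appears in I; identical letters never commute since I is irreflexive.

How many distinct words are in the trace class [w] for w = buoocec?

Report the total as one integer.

drop 0:b onto floor
drop 1:u onto {0:b}
drop 2:o onto {0:b}
drop 3:o onto {2:o}
drop 4:c onto {1:u}
drop 5:e onto {3:o}
drop 6:c onto {4:c}
ground layer = {0:b}
drop-orders for the pieces not yet dropped (sum over which currently-grounded one goes next):
  1 to go: {5} 1  {6} 1
  2 to go: {3,5} 1  {4,6} 1  {5,6} 2
  3 to go: {1,4,6} 1  {2,3,5} 1  {3,5,6} 3  {4,5,6} 3
  4 to go: {1,4,5,6} 4  {2,3,5,6} 4  {3,4,5,6} 6
  5 to go: {1,3,4,5,6} 10  {2,3,4,5,6} 10
  if 0:b drops first: 20 orders

20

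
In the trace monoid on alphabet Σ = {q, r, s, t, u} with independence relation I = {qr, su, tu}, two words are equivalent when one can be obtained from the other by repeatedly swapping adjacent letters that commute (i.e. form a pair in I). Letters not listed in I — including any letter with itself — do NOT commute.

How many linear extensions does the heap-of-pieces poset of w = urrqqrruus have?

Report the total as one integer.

drop 0:u onto floor
drop 1:r onto {0:u}
drop 2:r onto {1:r}
drop 3:q onto {0:u}
drop 4:q onto {3:q}
drop 5:r onto {2:r}
drop 6:r onto {5:r}
drop 7:u onto {4:q, 6:r}
drop 8:u onto {7:u}
drop 9:s onto {4:q, 6:r}
ground layer = {0:u}
drop-orders for the pieces not yet dropped (sum over which currently-grounded one goes next):
  1 to go: {8} 1  {9} 1
  2 to go: {7,8} 1  {8,9} 2
  3 to go: {7,8,9} 3
  4 to go: {4,7,8,9} 3  {6,7,8,9} 3
  5 to go: {3,4,7,8,9} 3  {4,6,7,8,9} 6  {5,6,7,8,9} 3
  6 to go: {2,5,6,7,8,9} 3  {3,4,6,7,8,9} 9  {4,5,6,7,8,9} 9
  7 to go: {1,2,5,6,7,8,9} 3  {2,4,5,6,7,8,9} 12  {3,4,5,6,7,8,9} 18
  8 to go: {1,2,4,5,6,7,8,9} 15  {2,3,4,5,6,7,8,9} 30
  if 0:u drops first: 45 orders

45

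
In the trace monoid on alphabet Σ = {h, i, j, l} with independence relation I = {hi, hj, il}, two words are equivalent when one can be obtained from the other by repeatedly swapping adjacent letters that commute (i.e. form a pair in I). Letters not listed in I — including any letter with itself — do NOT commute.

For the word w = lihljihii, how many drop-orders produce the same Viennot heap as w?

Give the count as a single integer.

piece 0:l — minimal
piece 1:i — minimal
piece 2:h rests on {0:l}
piece 3:l rests on {2:h}
piece 4:j rests on {1:i, 3:l}
piece 5:i rests on {4:j}
piece 6:h rests on {3:l}
piece 7:i rests on {5:i}
piece 8:i rests on {7:i}
minimal pieces: {0:l, 1:i}
ways to finish when only these pieces remain (= sum over removing one remaining piece with nothing left below it):
  1 left: {6}→1  {8}→1
  2 left: {6,8}→2  {7,8}→1
  3 left: {5,7,8}→1  {6,7,8}→3
  4 left: {4,5,7,8}→1  {5,6,7,8}→4
  5 left: {1,4,5,7,8}→1  {4,5,6,7,8}→5
  6 left: {1,4,5,6,7,8}→6  {3,4,5,6,7,8}→5
  7 left: {1,3,4,5,6,7,8}→11  {2,3,4,5,6,7,8}→5
  placing 0:l first → 16 extensions
  placing 1:i first → 5 extensions
total linear extensions = 21

21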